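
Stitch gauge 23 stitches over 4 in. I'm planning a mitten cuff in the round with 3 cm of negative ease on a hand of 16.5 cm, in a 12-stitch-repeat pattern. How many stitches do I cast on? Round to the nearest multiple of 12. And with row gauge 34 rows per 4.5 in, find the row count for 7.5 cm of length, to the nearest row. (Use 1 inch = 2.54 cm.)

Finished = 16.5 − 3 = 13.5 cm.
13.5 cm × 1/2.54 = 5.31 inches.
23/4 = 5.75 sts per in; 5.31 × 5.75 = 30.56 sts.
Nearest multiple of 12 → 36.
7.5 cm = 2.95 inches; × 7.556 = 22.31 → 22 rows.

Cast on 36 stitches; work 22 rows.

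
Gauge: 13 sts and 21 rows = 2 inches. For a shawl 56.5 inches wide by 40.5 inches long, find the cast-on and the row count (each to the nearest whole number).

Cast on 367 stitches and work 425 rows.

Stitch gauge = 13/2 = 6.5 sts/in; 56.5 × 6.5 = 367.25 → 367 sts.
Row gauge = 21/2 = 10.5 rows/in; 40.5 × 10.5 = 425.25 → 425 rows.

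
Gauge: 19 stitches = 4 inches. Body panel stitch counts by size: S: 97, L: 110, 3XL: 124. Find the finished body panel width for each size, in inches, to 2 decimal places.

S 20.42 inches; L 23.16 inches; 3XL 26.11 inches.

19/4 = 4.75 sts per in.
S: 97 / 4.75 = 20.421 → 20.42 in.
L: 110 / 4.75 = 23.158 → 23.16 in.
3XL: 124 / 4.75 = 26.105 → 26.11 in.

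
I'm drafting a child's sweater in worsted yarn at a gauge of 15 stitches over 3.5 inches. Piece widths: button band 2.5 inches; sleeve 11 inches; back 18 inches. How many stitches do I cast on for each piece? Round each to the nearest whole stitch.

Rate = 15/3.5 = 4.286 sts per in.
button band: 2.5 × 4.286 = 10.71 → 11.
sleeve: 11 × 4.286 = 47.14 → 47.
back: 18 × 4.286 = 77.14 → 77.

button band 11; sleeve 47; back 77.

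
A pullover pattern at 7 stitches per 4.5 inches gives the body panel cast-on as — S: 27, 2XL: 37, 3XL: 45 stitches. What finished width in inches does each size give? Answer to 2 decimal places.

S 17.36 inches; 2XL 23.79 inches; 3XL 28.93 inches.

7/4.5 = 1.556 sts per in.
S: 27 / 1.556 = 17.357 → 17.36 in.
2XL: 37 / 1.556 = 23.786 → 23.79 in.
3XL: 45 / 1.556 = 28.929 → 28.93 in.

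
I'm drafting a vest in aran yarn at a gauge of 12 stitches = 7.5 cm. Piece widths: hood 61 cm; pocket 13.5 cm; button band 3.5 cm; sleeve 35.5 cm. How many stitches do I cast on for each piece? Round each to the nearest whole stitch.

Rate = 12/7.5 = 1.6 sts per cm.
hood: 61 × 1.6 = 97.60 → 98.
pocket: 13.5 × 1.6 = 21.60 → 22.
button band: 3.5 × 1.6 = 5.60 → 6.
sleeve: 35.5 × 1.6 = 56.80 → 57.

hood 98; pocket 22; button band 6; sleeve 57.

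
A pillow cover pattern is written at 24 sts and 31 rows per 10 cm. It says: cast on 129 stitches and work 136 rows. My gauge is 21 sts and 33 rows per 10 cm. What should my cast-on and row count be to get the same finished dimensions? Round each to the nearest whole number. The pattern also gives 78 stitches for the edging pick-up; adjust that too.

Cast on 113 stitches; work 145 rows; edging pick-up 68 stitches.

Stitches: 129 × 21/24 = 112.88 → 113.
Rows: 136 × 33/31 = 144.77 → 145.
edging pick-up: 78 × 21/24 = 68.25 → 68.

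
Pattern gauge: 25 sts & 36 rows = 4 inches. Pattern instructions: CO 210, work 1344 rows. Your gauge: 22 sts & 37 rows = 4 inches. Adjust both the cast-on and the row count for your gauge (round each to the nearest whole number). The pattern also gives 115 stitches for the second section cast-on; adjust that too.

Cast on 185 stitches; work 1381 rows; second section cast-on 101 stitches.

Stitches: 210 × 22/25 = 184.80 → 185.
Rows: 1344 × 37/36 = 1381.33 → 1381.
second section cast-on: 115 × 22/25 = 101.20 → 101.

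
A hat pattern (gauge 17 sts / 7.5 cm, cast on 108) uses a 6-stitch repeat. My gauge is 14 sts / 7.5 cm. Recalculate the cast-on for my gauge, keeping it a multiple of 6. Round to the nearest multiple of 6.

108 × 14 / 17 = 88.94.
Nearest multiple of 6: 90.

CO 90 sts.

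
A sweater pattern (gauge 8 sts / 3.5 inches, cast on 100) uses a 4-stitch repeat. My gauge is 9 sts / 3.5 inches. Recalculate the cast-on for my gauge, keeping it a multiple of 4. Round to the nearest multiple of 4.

Cast on 112 stitches.

100 × 9 / 8 = 112.50.
Nearest multiple of 4: 112.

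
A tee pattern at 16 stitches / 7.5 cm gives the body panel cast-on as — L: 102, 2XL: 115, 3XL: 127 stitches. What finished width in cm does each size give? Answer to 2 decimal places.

L 47.81 cm; 2XL 53.91 cm; 3XL 59.53 cm.

16/7.5 = 2.133 sts per cm.
L: 102 / 2.133 = 47.812 → 47.81 cm.
2XL: 115 / 2.133 = 53.906 → 53.91 cm.
3XL: 127 / 2.133 = 59.531 → 59.53 cm.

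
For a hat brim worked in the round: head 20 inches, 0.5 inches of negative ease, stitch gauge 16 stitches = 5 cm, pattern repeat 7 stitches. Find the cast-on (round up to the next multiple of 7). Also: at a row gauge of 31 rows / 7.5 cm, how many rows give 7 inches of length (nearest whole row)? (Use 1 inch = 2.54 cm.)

Finished = 20 − 0.5 = 19.5 inches.
19.5 inches × 2.54 = 49.53 cm.
16/5 = 3.2 sts per cm; 49.53 × 3.2 = 158.50 sts.
Next multiple of 7 → 161.
7 inches = 17.78 cm; × 4.133 = 73.49 → 73 rows.

Cast on 161 stitches; work 73 rows.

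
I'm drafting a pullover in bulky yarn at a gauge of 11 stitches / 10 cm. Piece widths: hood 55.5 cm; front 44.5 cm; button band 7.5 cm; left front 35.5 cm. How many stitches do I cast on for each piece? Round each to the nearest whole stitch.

Rate = 11/10 = 1.1 sts per cm.
hood: 55.5 × 1.1 = 61.05 → 61.
front: 44.5 × 1.1 = 48.95 → 49.
button band: 7.5 × 1.1 = 8.25 → 8.
left front: 35.5 × 1.1 = 39.05 → 39.

hood 61; front 49; button band 8; left front 39.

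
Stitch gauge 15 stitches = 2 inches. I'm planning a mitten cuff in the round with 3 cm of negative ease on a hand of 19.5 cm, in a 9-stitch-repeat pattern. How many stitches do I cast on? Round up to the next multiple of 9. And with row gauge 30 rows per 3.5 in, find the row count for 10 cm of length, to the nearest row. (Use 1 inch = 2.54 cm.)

Cast on 54 stitches; work 34 rows.

Finished = 19.5 − 3 = 16.5 cm.
16.5 cm × 1/2.54 = 6.50 inches.
15/2 = 7.5 sts per in; 6.50 × 7.5 = 48.72 sts.
Next multiple of 9 → 54.
10 cm = 3.94 inches; × 8.571 = 33.75 → 34 rows.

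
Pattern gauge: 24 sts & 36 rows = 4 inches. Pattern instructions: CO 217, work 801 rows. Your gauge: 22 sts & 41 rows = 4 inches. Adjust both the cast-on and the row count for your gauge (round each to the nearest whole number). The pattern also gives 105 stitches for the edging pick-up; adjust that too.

Cast on 199 stitches; work 912 rows; edging pick-up 96 stitches.

Stitches: 217 × 22/24 = 198.92 → 199.
Rows: 801 × 41/36 = 912.25 → 912.
edging pick-up: 105 × 22/24 = 96.25 → 96.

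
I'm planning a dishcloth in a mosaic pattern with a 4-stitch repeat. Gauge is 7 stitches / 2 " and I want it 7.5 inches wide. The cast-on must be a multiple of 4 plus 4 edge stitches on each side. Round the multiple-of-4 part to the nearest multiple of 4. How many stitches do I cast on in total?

7 / 2 = 3.5 sts per inch.
7.5 × 3.5 = 26.25 sts.
Less 8 edge sts → 18.25 for the repeat.
Nearest multiple of 4: 20.
Add back 8 edge sts → 28.

28 stitches.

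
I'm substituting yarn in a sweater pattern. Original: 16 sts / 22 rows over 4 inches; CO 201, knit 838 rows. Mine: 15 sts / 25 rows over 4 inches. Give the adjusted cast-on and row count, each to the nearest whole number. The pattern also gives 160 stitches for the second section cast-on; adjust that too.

Cast on 188 stitches; work 952 rows; second section cast-on 150 stitches.

Stitches: 201 × 15/16 = 188.44 → 188.
Rows: 838 × 25/22 = 952.27 → 952.
second section cast-on: 160 × 15/16 = 150.00 → 150.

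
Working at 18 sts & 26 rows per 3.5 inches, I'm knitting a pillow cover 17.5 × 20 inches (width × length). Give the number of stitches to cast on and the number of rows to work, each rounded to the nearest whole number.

Stitch gauge = 18/3.5 = 5.143 sts/in; 17.5 × 5.143 = 90.00 → 90 sts.
Row gauge = 26/3.5 = 7.429 rows/in; 20 × 7.429 = 148.57 → 149 rows.

Cast on 90 stitches and work 149 rows.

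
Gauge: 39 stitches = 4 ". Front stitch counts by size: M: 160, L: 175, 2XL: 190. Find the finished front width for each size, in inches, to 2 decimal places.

39/4 = 9.75 sts per in.
M: 160 / 9.75 = 16.410 → 16.41 in.
L: 175 / 9.75 = 17.949 → 17.95 in.
2XL: 190 / 9.75 = 19.487 → 19.49 in.

M 16.41 inches; L 17.95 inches; 2XL 19.49 inches.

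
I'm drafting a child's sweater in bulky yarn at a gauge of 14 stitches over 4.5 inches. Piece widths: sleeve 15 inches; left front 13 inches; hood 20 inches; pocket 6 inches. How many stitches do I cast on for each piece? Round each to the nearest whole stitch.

sleeve 47; left front 40; hood 62; pocket 19.

Rate = 14/4.5 = 3.111 sts per in.
sleeve: 15 × 3.111 = 46.67 → 47.
left front: 13 × 3.111 = 40.44 → 40.
hood: 20 × 3.111 = 62.22 → 62.
pocket: 6 × 3.111 = 18.67 → 19.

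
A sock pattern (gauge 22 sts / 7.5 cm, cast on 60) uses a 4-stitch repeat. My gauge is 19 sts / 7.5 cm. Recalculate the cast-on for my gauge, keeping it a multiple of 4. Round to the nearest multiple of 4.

60 × 19 / 22 = 51.82.
Nearest multiple of 4: 52.

52 stitches.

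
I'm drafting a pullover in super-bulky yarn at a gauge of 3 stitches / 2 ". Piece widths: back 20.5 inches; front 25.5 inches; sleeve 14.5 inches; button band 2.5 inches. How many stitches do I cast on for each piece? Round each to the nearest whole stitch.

Rate = 3/2 = 1.5 sts per in.
back: 20.5 × 1.5 = 30.75 → 31.
front: 25.5 × 1.5 = 38.25 → 38.
sleeve: 14.5 × 1.5 = 21.75 → 22.
button band: 2.5 × 1.5 = 3.75 → 4.

back 31; front 38; sleeve 22; button band 4.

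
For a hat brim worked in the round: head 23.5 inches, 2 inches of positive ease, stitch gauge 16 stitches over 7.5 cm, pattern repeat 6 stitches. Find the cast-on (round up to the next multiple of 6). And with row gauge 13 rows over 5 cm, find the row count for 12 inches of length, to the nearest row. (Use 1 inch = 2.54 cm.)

Cast on 144 stitches; work 79 rows.

Finished = 23.5 + 2 = 25.5 inches.
25.5 inches × 2.54 = 64.77 cm.
16/7.5 = 2.133 sts per cm; 64.77 × 2.133 = 138.18 sts.
Next multiple of 6 → 144.
12 inches = 30.48 cm; × 2.6 = 79.25 → 79 rows.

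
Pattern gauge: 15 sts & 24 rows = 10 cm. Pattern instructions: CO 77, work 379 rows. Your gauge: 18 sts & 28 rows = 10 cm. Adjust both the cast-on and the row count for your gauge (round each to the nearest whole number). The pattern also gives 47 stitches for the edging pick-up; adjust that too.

Cast on 92 stitches; work 442 rows; edging pick-up 56 stitches.

Stitches: 77 × 18/15 = 92.40 → 92.
Rows: 379 × 28/24 = 442.17 → 442.
edging pick-up: 47 × 18/15 = 56.40 → 56.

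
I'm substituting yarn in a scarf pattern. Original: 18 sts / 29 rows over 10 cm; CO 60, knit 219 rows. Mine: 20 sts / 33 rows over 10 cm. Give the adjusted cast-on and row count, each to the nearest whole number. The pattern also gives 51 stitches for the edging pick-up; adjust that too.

Stitches: 60 × 20/18 = 66.67 → 67.
Rows: 219 × 33/29 = 249.21 → 249.
edging pick-up: 51 × 20/18 = 56.67 → 57.

Cast on 67 stitches; work 249 rows; edging pick-up 57 stitches.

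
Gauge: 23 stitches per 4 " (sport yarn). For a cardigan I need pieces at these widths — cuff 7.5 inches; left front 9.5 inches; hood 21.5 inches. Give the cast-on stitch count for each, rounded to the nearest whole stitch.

cuff 43; left front 55; hood 124.

Rate = 23/4 = 5.75 sts per in.
cuff: 7.5 × 5.75 = 43.12 → 43.
left front: 9.5 × 5.75 = 54.62 → 55.
hood: 21.5 × 5.75 = 123.62 → 124.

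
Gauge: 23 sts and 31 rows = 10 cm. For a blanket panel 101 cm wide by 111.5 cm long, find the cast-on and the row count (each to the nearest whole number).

Stitch gauge = 23/10 = 2.3 sts/cm; 101 × 2.3 = 232.30 → 232 sts.
Row gauge = 31/10 = 3.1 rows/cm; 111.5 × 3.1 = 345.65 → 346 rows.

Cast on 232 stitches and work 346 rows.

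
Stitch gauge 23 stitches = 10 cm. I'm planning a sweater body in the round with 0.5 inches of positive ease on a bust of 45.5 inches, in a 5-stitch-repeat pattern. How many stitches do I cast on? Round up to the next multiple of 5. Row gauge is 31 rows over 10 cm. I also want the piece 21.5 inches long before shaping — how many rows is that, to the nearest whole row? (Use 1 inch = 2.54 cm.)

Cast on 270 stitches; work 169 rows.

Finished = 45.5 + 0.5 = 46 inches.
46 inches × 2.54 = 116.84 cm.
23/10 = 2.3 sts per cm; 116.84 × 2.3 = 268.73 sts.
Next multiple of 5 → 270.
21.5 inches = 54.61 cm; × 3.1 = 169.29 → 169 rows.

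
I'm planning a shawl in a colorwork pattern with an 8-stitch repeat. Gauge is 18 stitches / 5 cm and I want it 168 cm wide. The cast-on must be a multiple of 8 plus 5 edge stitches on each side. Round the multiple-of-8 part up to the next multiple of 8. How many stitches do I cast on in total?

CO 610 sts.

18 / 5 = 3.6 sts per cm.
168 × 3.6 = 604.80 sts.
Less 10 edge sts → 594.80 for the repeat.
Next multiple of 8: 600.
Add back 10 edge sts → 610.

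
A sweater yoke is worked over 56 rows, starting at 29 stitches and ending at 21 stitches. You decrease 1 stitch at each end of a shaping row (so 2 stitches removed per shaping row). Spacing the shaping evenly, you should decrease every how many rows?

Decrease every 14th row.

Stitches to remove: |21 − 29| = 8.
Shaping rows needed: 8 / 2 = 4.
56 rows / 4 = every 14 rows.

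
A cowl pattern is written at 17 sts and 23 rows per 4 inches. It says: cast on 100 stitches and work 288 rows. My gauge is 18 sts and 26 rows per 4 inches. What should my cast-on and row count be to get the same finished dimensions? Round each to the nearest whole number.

Cast on 106 stitches; work 326 rows.

Stitches: 100 × 18/17 = 105.88 → 106.
Rows: 288 × 26/23 = 325.57 → 326.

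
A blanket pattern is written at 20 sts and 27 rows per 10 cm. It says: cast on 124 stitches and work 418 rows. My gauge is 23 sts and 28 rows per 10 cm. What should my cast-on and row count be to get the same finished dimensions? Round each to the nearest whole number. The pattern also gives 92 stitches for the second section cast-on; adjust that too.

Cast on 143 stitches; work 433 rows; second section cast-on 106 stitches.

Stitches: 124 × 23/20 = 142.60 → 143.
Rows: 418 × 28/27 = 433.48 → 433.
second section cast-on: 92 × 23/20 = 105.80 → 106.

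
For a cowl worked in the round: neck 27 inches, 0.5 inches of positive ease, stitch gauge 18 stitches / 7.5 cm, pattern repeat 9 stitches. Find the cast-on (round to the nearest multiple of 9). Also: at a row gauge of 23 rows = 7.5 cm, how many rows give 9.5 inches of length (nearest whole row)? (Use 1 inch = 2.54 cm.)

Cast on 171 stitches; work 74 rows.

Finished = 27 + 0.5 = 27.5 inches.
27.5 inches × 2.54 = 69.85 cm.
18/7.5 = 2.4 sts per cm; 69.85 × 2.4 = 167.64 sts.
Nearest multiple of 9 → 171.
9.5 inches = 24.13 cm; × 3.067 = 74.00 → 74 rows.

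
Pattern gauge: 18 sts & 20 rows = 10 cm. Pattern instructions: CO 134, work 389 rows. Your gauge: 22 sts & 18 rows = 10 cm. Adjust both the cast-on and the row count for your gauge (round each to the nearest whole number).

Stitches: 134 × 22/18 = 163.78 → 164.
Rows: 389 × 18/20 = 350.10 → 350.

Cast on 164 stitches; work 350 rows.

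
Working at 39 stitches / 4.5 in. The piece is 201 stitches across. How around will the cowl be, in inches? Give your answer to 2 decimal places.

23.19 inches.

39 stitches / 4.5 inch = 8.667 stitches per inch.
201 / 8.667 = 23.192 inches.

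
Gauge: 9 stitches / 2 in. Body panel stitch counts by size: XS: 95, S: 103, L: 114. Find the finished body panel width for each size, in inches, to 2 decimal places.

9/2 = 4.5 sts per in.
XS: 95 / 4.5 = 21.111 → 21.11 in.
S: 103 / 4.5 = 22.889 → 22.89 in.
L: 114 / 4.5 = 25.333 → 25.33 in.

XS 21.11 inches; S 22.89 inches; L 25.33 inches.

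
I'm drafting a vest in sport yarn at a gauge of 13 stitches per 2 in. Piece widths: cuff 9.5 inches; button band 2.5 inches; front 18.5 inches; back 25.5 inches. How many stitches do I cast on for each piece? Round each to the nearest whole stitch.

cuff 62; button band 16; front 120; back 166.

Rate = 13/2 = 6.5 sts per in.
cuff: 9.5 × 6.5 = 61.75 → 62.
button band: 2.5 × 6.5 = 16.25 → 16.
front: 18.5 × 6.5 = 120.25 → 120.
back: 25.5 × 6.5 = 165.75 → 166.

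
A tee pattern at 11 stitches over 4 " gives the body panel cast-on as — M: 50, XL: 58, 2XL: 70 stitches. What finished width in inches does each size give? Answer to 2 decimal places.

M 18.18 inches; XL 21.09 inches; 2XL 25.45 inches.

11/4 = 2.75 sts per in.
M: 50 / 2.75 = 18.182 → 18.18 in.
XL: 58 / 2.75 = 21.091 → 21.09 in.
2XL: 70 / 2.75 = 25.455 → 25.45 in.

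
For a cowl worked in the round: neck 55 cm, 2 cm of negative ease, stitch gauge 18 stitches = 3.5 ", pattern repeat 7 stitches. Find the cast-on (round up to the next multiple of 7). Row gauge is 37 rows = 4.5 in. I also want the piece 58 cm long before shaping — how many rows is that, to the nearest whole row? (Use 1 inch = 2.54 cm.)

Finished = 55 − 2 = 53 cm.
53 cm × 1/2.54 = 20.87 inches.
18/3.5 = 5.143 sts per in; 20.87 × 5.143 = 107.31 sts.
Next multiple of 7 → 112.
58 cm = 22.83 inches; × 8.222 = 187.75 → 188 rows.

Cast on 112 stitches; work 188 rows.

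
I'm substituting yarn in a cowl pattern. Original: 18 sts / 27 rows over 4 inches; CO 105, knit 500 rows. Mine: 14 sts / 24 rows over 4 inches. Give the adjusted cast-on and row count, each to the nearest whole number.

Cast on 82 stitches; work 444 rows.

Stitches: 105 × 14/18 = 81.67 → 82.
Rows: 500 × 24/27 = 444.44 → 444.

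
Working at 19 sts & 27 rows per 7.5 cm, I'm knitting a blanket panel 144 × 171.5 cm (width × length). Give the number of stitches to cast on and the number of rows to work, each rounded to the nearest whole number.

Stitch gauge = 19/7.5 = 2.533 sts/cm; 144 × 2.533 = 364.80 → 365 sts.
Row gauge = 27/7.5 = 3.6 rows/cm; 171.5 × 3.6 = 617.40 → 617 rows.

Cast on 365 stitches and work 617 rows.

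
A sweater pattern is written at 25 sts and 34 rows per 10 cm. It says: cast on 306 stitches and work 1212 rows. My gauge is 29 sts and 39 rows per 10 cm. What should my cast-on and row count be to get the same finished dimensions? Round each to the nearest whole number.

Stitches: 306 × 29/25 = 354.96 → 355.
Rows: 1212 × 39/34 = 1390.24 → 1390.

Cast on 355 stitches; work 1390 rows.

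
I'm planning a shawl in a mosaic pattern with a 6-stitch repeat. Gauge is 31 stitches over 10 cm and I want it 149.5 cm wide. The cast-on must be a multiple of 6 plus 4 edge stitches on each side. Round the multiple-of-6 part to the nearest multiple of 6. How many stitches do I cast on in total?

464 stitches.

31 / 10 = 3.1 sts per cm.
149.5 × 3.1 = 463.45 sts.
Less 8 edge sts → 455.45 for the repeat.
Nearest multiple of 6: 456.
Add back 8 edge sts → 464.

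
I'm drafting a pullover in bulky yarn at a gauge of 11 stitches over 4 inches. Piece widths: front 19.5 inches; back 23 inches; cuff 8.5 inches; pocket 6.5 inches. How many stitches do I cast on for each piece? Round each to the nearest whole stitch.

Rate = 11/4 = 2.75 sts per in.
front: 19.5 × 2.75 = 53.62 → 54.
back: 23 × 2.75 = 63.25 → 63.
cuff: 8.5 × 2.75 = 23.38 → 23.
pocket: 6.5 × 2.75 = 17.88 → 18.

front 54; back 63; cuff 23; pocket 18.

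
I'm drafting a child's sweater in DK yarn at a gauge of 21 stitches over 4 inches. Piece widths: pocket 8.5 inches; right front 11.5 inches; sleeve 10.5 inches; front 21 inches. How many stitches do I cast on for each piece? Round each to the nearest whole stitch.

pocket 45; right front 60; sleeve 55; front 110.

Rate = 21/4 = 5.25 sts per in.
pocket: 8.5 × 5.25 = 44.62 → 45.
right front: 11.5 × 5.25 = 60.38 → 60.
sleeve: 10.5 × 5.25 = 55.12 → 55.
front: 21 × 5.25 = 110.25 → 110.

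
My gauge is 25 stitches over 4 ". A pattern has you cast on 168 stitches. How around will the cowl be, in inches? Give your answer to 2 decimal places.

25 stitches / 4 inch = 6.25 stitches per inch.
168 / 6.25 = 26.880 inches.

26.88 inches.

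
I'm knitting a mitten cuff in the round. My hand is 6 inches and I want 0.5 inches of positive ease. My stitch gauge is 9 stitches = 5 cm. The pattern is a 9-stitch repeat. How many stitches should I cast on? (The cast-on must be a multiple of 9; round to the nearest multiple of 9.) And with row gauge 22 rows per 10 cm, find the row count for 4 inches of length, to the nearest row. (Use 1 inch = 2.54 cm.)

Finished = 6 + 0.5 = 6.5 inches.
6.5 inches × 2.54 = 16.51 cm.
9/5 = 1.8 sts per cm; 16.51 × 1.8 = 29.72 sts.
Nearest multiple of 9 → 27.
4 inches = 10.16 cm; × 2.2 = 22.35 → 22 rows.

Cast on 27 stitches; work 22 rows.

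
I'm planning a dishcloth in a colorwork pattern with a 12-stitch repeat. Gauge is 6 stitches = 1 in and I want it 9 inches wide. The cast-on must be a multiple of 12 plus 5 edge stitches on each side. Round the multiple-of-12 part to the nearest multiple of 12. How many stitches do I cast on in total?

6 / 1 = 6 sts per inch.
9 × 6 = 54.00 sts.
Less 10 edge sts → 44.00 for the repeat.
Nearest multiple of 12: 48.
Add back 10 edge sts → 58.

Cast on 58 stitches.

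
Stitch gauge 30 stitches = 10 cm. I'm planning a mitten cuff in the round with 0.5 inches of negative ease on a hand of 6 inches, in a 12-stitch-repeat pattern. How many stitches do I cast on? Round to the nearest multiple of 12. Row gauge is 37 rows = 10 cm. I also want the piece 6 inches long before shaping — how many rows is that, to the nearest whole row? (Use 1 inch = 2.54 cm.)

Cast on 36 stitches; work 56 rows.

Finished = 6 − 0.5 = 5.5 inches.
5.5 inches × 2.54 = 13.97 cm.
30/10 = 3 sts per cm; 13.97 × 3 = 41.91 sts.
Nearest multiple of 12 → 36.
6 inches = 15.24 cm; × 3.7 = 56.39 → 56 rows.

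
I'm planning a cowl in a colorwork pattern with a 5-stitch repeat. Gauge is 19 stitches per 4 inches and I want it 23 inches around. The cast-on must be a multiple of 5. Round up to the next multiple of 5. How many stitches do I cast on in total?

19 / 4 = 4.75 sts per inch.
23 × 4.75 = 109.25 sts.
Next multiple of 5: 110.

CO 110 sts.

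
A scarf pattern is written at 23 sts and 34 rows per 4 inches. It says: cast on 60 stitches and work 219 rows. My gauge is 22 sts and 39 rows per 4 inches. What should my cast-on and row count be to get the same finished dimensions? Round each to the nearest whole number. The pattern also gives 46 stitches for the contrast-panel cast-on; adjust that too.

Cast on 57 stitches; work 251 rows; contrast-panel cast-on 44 stitches.

Stitches: 60 × 22/23 = 57.39 → 57.
Rows: 219 × 39/34 = 251.21 → 251.
contrast-panel cast-on: 46 × 22/23 = 44.00 → 44.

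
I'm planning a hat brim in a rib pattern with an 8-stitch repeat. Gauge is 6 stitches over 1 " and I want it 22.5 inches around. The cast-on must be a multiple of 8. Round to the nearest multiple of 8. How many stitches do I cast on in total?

CO 136 sts.

6 / 1 = 6 sts per inch.
22.5 × 6 = 135.00 sts.
Nearest multiple of 8: 136.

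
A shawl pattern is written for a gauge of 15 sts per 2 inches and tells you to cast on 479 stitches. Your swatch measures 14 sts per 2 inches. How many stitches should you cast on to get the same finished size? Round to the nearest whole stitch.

CO 447 sts.

Scale factor = 14 / 15 = 0.933.
479 × 14 / 15 = 447.07 sts.
→ 447 sts.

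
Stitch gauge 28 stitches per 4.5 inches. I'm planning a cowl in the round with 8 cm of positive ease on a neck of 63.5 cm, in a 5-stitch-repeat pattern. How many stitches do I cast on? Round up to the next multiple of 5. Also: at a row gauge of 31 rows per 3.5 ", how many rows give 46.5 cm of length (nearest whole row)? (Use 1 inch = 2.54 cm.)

Finished = 63.5 + 8 = 71.5 cm.
71.5 cm × 1/2.54 = 28.15 inches.
28/4.5 = 6.222 sts per in; 28.15 × 6.222 = 175.15 sts.
Next multiple of 5 → 180.
46.5 cm = 18.31 inches; × 8.857 = 162.15 → 162 rows.

Cast on 180 stitches; work 162 rows.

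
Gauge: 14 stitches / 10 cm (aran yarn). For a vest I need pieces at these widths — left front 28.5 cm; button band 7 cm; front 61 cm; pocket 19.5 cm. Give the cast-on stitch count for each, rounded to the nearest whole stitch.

Rate = 14/10 = 1.4 sts per cm.
left front: 28.5 × 1.4 = 39.90 → 40.
button band: 7 × 1.4 = 9.80 → 10.
front: 61 × 1.4 = 85.40 → 85.
pocket: 19.5 × 1.4 = 27.30 → 27.

left front 40; button band 10; front 85; pocket 27.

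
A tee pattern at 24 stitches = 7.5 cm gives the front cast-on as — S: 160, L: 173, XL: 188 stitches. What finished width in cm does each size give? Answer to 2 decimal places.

24/7.5 = 3.2 sts per cm.
S: 160 / 3.2 = 50.000 → 50.00 cm.
L: 173 / 3.2 = 54.062 → 54.06 cm.
XL: 188 / 3.2 = 58.750 → 58.75 cm.

S 50.00 cm; L 54.06 cm; XL 58.75 cm.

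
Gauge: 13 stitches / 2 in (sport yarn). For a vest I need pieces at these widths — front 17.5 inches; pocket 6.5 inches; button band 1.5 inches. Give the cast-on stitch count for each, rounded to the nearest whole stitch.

Rate = 13/2 = 6.5 sts per in.
front: 17.5 × 6.5 = 113.75 → 114.
pocket: 6.5 × 6.5 = 42.25 → 42.
button band: 1.5 × 6.5 = 9.75 → 10.

front 114; pocket 42; button band 10.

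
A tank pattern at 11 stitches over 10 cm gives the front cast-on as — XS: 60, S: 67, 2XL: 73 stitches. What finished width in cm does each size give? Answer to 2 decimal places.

11/10 = 1.1 sts per cm.
XS: 60 / 1.1 = 54.545 → 54.55 cm.
S: 67 / 1.1 = 60.909 → 60.91 cm.
2XL: 73 / 1.1 = 66.364 → 66.36 cm.

XS 54.55 cm; S 60.91 cm; 2XL 66.36 cm.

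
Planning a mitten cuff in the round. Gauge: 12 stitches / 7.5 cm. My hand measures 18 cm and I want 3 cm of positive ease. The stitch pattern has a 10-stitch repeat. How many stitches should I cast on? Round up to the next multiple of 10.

40 stitches.

Finished = 18 + 3 = 21 cm.
12 / 7.5 = 1.6 sts/cm.
21 × 1.6 = 33.60 sts.
Next multiple of 10: 40.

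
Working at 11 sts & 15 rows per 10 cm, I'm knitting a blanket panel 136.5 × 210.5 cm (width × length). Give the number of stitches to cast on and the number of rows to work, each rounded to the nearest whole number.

Stitch gauge = 11/10 = 1.1 sts/cm; 136.5 × 1.1 = 150.15 → 150 sts.
Row gauge = 15/10 = 1.5 rows/cm; 210.5 × 1.5 = 315.75 → 316 rows.

Cast on 150 stitches and work 316 rows.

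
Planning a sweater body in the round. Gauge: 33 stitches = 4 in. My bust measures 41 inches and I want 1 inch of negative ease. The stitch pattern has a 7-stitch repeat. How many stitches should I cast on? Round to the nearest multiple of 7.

CO 329 sts.

Finished = 41 − 1 = 40 inches.
33 / 4 = 8.25 sts/in.
40 × 8.25 = 330.00 sts.
Nearest multiple of 7: 329.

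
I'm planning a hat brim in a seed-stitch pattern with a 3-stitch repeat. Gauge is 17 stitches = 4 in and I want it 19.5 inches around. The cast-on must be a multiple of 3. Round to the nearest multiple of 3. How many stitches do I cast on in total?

84 stitches.

17 / 4 = 4.25 sts per inch.
19.5 × 4.25 = 82.88 sts.
Nearest multiple of 3: 84.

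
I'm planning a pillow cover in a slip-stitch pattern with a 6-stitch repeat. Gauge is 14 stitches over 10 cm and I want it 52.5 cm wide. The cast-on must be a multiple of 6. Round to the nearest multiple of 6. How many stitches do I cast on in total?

14 / 10 = 1.4 sts per cm.
52.5 × 1.4 = 73.50 sts.
Nearest multiple of 6: 72.

CO 72 sts.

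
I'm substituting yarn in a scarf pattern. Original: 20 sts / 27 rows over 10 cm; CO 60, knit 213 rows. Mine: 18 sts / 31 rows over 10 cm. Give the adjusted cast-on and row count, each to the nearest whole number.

Stitches: 60 × 18/20 = 54.00 → 54.
Rows: 213 × 31/27 = 244.56 → 245.

Cast on 54 stitches; work 245 rows.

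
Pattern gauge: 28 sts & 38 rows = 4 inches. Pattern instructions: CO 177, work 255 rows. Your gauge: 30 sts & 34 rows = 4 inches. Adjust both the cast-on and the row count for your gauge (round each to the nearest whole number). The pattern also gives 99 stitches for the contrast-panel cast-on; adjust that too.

Stitches: 177 × 30/28 = 189.64 → 190.
Rows: 255 × 34/38 = 228.16 → 228.
contrast-panel cast-on: 99 × 30/28 = 106.07 → 106.

Cast on 190 stitches; work 228 rows; contrast-panel cast-on 106 stitches.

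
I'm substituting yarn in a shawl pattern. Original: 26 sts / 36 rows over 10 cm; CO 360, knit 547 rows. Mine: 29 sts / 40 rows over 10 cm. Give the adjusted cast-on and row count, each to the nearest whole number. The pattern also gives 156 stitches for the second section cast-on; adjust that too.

Cast on 402 stitches; work 608 rows; second section cast-on 174 stitches.

Stitches: 360 × 29/26 = 401.54 → 402.
Rows: 547 × 40/36 = 607.78 → 608.
second section cast-on: 156 × 29/26 = 174.00 → 174.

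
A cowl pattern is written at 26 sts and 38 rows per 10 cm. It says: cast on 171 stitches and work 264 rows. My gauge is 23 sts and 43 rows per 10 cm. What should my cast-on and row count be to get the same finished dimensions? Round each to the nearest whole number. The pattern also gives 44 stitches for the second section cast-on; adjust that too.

Cast on 151 stitches; work 299 rows; second section cast-on 39 stitches.

Stitches: 171 × 23/26 = 151.27 → 151.
Rows: 264 × 43/38 = 298.74 → 299.
second section cast-on: 44 × 23/26 = 38.92 → 39.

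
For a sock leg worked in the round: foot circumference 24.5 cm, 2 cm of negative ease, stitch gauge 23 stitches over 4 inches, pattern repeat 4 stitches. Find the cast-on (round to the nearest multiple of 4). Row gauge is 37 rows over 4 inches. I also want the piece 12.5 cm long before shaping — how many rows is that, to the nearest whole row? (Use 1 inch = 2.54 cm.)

Cast on 52 stitches; work 46 rows.

Finished = 24.5 − 2 = 22.5 cm.
22.5 cm × 1/2.54 = 8.86 inches.
23/4 = 5.75 sts per in; 8.86 × 5.75 = 50.94 sts.
Nearest multiple of 4 → 52.
12.5 cm = 4.92 inches; × 9.25 = 45.52 → 46 rows.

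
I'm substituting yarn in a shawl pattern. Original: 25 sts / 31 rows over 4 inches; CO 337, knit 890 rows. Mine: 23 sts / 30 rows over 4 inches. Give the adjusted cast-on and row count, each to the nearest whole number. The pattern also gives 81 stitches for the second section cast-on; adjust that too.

Stitches: 337 × 23/25 = 310.04 → 310.
Rows: 890 × 30/31 = 861.29 → 861.
second section cast-on: 81 × 23/25 = 74.52 → 75.

Cast on 310 stitches; work 861 rows; second section cast-on 75 stitches.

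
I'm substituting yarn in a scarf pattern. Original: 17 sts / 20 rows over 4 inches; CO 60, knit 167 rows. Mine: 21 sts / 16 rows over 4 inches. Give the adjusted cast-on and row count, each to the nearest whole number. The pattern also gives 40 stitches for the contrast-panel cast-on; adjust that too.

Cast on 74 stitches; work 134 rows; contrast-panel cast-on 49 stitches.

Stitches: 60 × 21/17 = 74.12 → 74.
Rows: 167 × 16/20 = 133.60 → 134.
contrast-panel cast-on: 40 × 21/17 = 49.41 → 49.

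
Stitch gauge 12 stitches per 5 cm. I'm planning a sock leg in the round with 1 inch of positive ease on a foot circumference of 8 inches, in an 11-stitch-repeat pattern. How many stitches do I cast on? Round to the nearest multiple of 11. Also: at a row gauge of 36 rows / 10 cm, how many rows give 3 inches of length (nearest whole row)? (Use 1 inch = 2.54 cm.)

Finished = 8 + 1 = 9 inches.
9 inches × 2.54 = 22.86 cm.
12/5 = 2.4 sts per cm; 22.86 × 2.4 = 54.86 sts.
Nearest multiple of 11 → 55.
3 inches = 7.62 cm; × 3.6 = 27.43 → 27 rows.

Cast on 55 stitches; work 27 rows.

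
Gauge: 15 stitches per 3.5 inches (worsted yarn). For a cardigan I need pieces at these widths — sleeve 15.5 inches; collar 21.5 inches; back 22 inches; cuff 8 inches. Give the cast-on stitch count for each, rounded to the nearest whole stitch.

Rate = 15/3.5 = 4.286 sts per in.
sleeve: 15.5 × 4.286 = 66.43 → 66.
collar: 21.5 × 4.286 = 92.14 → 92.
back: 22 × 4.286 = 94.29 → 94.
cuff: 8 × 4.286 = 34.29 → 34.

sleeve 66; collar 92; back 94; cuff 34.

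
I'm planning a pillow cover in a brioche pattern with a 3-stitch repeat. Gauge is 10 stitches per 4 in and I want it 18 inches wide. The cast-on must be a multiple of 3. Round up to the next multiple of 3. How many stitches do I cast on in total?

CO 45 sts.

10 / 4 = 2.5 sts per inch.
18 × 2.5 = 45.00 sts.
Next multiple of 3: 45.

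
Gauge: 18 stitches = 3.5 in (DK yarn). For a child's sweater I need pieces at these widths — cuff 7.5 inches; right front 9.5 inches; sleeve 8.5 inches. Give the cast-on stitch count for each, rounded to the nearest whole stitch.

cuff 39; right front 49; sleeve 44.

Rate = 18/3.5 = 5.143 sts per in.
cuff: 7.5 × 5.143 = 38.57 → 39.
right front: 9.5 × 5.143 = 48.86 → 49.
sleeve: 8.5 × 5.143 = 43.71 → 44.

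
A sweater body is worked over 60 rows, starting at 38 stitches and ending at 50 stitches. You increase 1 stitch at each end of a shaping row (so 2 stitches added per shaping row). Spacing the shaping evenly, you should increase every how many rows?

Stitches to add: |50 − 38| = 12.
Shaping rows needed: 12 / 2 = 6.
60 rows / 6 = every 10 rows.

Increase every 10th row.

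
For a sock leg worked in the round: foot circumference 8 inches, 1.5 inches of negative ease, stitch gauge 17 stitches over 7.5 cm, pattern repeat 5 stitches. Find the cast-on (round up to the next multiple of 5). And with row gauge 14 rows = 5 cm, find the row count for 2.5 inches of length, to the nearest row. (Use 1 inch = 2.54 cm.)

Cast on 40 stitches; work 18 rows.

Finished = 8 − 1.5 = 6.5 inches.
6.5 inches × 2.54 = 16.51 cm.
17/7.5 = 2.267 sts per cm; 16.51 × 2.267 = 37.42 sts.
Next multiple of 5 → 40.
2.5 inches = 6.35 cm; × 2.8 = 17.78 → 18 rows.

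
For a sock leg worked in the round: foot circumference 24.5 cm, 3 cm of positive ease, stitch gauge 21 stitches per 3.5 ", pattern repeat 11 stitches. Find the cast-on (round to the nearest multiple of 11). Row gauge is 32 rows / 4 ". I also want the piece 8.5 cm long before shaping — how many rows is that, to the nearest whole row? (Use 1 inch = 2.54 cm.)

Cast on 66 stitches; work 27 rows.

Finished = 24.5 + 3 = 27.5 cm.
27.5 cm × 1/2.54 = 10.83 inches.
21/3.5 = 6 sts per in; 10.83 × 6 = 64.96 sts.
Nearest multiple of 11 → 66.
8.5 cm = 3.35 inches; × 8 = 26.77 → 27 rows.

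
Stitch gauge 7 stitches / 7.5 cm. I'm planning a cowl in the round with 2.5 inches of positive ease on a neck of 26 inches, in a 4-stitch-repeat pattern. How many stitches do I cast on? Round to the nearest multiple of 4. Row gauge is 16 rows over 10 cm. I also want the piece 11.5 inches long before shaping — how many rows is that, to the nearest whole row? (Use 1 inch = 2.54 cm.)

Cast on 68 stitches; work 47 rows.

Finished = 26 + 2.5 = 28.5 inches.
28.5 inches × 2.54 = 72.39 cm.
7/7.5 = 0.933 sts per cm; 72.39 × 0.933 = 67.56 sts.
Nearest multiple of 4 → 68.
11.5 inches = 29.21 cm; × 1.6 = 46.74 → 47 rows.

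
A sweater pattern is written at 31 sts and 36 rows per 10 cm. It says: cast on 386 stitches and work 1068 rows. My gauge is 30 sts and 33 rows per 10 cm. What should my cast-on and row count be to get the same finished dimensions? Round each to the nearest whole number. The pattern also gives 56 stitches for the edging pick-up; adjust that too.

Stitches: 386 × 30/31 = 373.55 → 374.
Rows: 1068 × 33/36 = 979.00 → 979.
edging pick-up: 56 × 30/31 = 54.19 → 54.

Cast on 374 stitches; work 979 rows; edging pick-up 54 stitches.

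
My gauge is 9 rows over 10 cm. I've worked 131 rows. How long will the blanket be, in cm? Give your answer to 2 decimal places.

9 rows / 10 cm = 0.9 rows per cm.
131 / 0.9 = 145.556 cm.

145.56 cm.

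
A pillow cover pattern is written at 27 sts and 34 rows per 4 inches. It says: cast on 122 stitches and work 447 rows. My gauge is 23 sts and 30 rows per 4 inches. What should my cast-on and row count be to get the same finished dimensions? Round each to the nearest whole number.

Cast on 104 stitches; work 394 rows.

Stitches: 122 × 23/27 = 103.93 → 104.
Rows: 447 × 30/34 = 394.41 → 394.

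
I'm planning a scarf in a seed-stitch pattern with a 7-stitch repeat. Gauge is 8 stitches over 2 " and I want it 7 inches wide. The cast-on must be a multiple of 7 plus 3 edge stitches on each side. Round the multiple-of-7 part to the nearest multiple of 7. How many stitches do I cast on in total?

8 / 2 = 4 sts per inch.
7 × 4 = 28.00 sts.
Less 6 edge sts → 22.00 for the repeat.
Nearest multiple of 7: 21.
Add back 6 edge sts → 27.

27 stitches.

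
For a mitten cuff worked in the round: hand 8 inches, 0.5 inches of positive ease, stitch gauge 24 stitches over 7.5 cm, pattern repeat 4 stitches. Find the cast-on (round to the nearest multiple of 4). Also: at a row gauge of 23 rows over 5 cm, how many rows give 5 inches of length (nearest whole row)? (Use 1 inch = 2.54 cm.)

Finished = 8 + 0.5 = 8.5 inches.
8.5 inches × 2.54 = 21.59 cm.
24/7.5 = 3.2 sts per cm; 21.59 × 3.2 = 69.09 sts.
Nearest multiple of 4 → 68.
5 inches = 12.70 cm; × 4.6 = 58.42 → 58 rows.

Cast on 68 stitches; work 58 rows.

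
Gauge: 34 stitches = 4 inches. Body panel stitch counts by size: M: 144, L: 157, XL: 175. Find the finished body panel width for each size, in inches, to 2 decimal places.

34/4 = 8.5 sts per in.
M: 144 / 8.5 = 16.941 → 16.94 in.
L: 157 / 8.5 = 18.471 → 18.47 in.
XL: 175 / 8.5 = 20.588 → 20.59 in.

M 16.94 inches; L 18.47 inches; XL 20.59 inches.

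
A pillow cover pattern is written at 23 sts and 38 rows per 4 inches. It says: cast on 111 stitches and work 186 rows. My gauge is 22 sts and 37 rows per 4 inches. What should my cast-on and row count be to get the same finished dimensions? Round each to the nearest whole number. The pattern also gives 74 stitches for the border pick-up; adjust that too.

Stitches: 111 × 22/23 = 106.17 → 106.
Rows: 186 × 37/38 = 181.11 → 181.
border pick-up: 74 × 22/23 = 70.78 → 71.

Cast on 106 stitches; work 181 rows; border pick-up 71 stitches.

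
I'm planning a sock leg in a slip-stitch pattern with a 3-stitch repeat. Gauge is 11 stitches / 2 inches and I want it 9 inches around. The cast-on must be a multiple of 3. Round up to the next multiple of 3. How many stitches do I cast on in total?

11 / 2 = 5.5 sts per inch.
9 × 5.5 = 49.50 sts.
Next multiple of 3: 51.

CO 51 sts.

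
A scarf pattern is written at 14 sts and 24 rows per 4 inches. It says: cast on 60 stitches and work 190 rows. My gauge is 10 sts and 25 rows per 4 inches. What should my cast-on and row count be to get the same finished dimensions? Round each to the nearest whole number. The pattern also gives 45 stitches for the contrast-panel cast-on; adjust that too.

Cast on 43 stitches; work 198 rows; contrast-panel cast-on 32 stitches.

Stitches: 60 × 10/14 = 42.86 → 43.
Rows: 190 × 25/24 = 197.92 → 198.
contrast-panel cast-on: 45 × 10/14 = 32.14 → 32.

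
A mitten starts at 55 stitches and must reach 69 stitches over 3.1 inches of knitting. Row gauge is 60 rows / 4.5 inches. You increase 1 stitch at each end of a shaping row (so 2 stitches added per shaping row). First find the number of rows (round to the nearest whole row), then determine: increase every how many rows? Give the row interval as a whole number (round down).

Rows = 3.1 × 13.333 = 41.3 → 41 rows.
Stitches to add: 14 → 7 shaping rows (at 2 st each).
41 / 7 = 5.86 → every 5 rows.

Increase every 5th row.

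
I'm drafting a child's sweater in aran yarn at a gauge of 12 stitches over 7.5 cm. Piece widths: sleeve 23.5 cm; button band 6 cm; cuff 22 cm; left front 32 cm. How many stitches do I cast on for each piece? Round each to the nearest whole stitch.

Rate = 12/7.5 = 1.6 sts per cm.
sleeve: 23.5 × 1.6 = 37.60 → 38.
button band: 6 × 1.6 = 9.60 → 10.
cuff: 22 × 1.6 = 35.20 → 35.
left front: 32 × 1.6 = 51.20 → 51.

sleeve 38; button band 10; cuff 35; left front 51.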